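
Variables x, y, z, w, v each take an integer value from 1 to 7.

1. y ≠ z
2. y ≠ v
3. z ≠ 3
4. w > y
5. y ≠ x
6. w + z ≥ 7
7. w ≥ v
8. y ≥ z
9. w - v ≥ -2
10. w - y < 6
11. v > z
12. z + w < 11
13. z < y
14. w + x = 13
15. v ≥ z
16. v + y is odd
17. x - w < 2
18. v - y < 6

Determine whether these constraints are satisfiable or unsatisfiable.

Satisfiable

The assignment x = 6, y = 3, z = 2, w = 7, v = 6 works:
  constraint 6 holds since w + z = 9.
  constraint 9 holds since w - v = 1.
The rest check out directly.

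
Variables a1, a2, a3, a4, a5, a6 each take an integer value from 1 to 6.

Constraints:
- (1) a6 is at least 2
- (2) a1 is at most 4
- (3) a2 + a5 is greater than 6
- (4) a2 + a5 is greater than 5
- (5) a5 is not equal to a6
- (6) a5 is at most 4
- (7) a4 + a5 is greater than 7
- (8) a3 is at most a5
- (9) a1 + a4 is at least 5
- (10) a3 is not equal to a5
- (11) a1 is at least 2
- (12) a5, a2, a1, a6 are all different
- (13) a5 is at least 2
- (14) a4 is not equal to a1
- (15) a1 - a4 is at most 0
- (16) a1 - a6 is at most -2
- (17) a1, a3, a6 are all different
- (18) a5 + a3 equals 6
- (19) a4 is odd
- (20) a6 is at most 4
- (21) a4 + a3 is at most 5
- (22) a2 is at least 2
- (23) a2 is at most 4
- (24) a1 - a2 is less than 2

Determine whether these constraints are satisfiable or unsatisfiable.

Unsatisfiable

Constraints 1, 2, 6, 11, 13, 20, 22, and 23 confine each of a5, a2, a1, a6 to the 3 values {2, …, 4}.
Constraint 12 requires all 4 of them to be distinct, but only 3 values are available — impossible by the pigeonhole principle.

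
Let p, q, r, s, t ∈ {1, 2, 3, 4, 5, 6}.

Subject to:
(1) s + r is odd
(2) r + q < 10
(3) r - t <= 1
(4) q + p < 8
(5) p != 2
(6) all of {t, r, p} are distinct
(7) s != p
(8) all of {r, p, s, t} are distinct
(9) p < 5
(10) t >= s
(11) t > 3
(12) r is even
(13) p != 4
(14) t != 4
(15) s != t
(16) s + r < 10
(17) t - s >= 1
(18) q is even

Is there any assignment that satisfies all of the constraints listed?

Take p = 1, q = 4, r = 4, s = 3, t = 5. Then constraint 2: r + q = 8; constraint 3: r - t = -1, and every other listed constraint is also met.

Satisfiable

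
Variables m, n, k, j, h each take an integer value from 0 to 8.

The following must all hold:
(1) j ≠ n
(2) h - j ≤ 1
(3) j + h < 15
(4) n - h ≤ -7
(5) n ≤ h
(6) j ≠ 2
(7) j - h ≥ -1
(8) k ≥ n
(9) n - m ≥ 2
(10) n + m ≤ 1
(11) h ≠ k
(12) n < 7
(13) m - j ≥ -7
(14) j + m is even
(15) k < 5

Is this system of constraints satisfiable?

Unsatisfiable

Constraints 2, 4, 9, and 13 give n − m ≥ 2, m − j ≥ -7, j − h ≥ -1, h − n ≥ 7.
Adding all 4 inequalities: the left sides telescope to 0, and the right sides sum to 2 + (-7) + (-1) + 7 = 1. So 0 ≥ 1, which is false.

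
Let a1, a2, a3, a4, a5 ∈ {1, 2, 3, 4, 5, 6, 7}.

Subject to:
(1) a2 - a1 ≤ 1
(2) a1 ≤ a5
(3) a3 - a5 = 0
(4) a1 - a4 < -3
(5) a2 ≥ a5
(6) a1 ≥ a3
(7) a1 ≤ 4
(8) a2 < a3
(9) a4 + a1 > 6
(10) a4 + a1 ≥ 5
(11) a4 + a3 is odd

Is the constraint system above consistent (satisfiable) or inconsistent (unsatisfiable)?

Unsatisfiable

Constraints 2, 5, 6, and 8 give a3 ≤ a1, a1 ≤ a5, a5 ≤ a2, a2 < a3. Chaining: a3 ≤ a1 ≤ a5 ≤ a2 < a3, which forces a3 < a3 — impossible.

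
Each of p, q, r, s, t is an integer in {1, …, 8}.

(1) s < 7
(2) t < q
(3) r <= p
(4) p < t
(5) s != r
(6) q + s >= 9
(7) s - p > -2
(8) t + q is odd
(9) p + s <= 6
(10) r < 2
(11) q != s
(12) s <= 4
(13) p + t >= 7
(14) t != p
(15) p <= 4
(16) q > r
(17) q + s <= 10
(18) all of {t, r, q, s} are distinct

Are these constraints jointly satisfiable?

Setting (p, q, r, s, t) = (3, 7, 1, 3, 6) satisfies everything: constraint 6: q + s = 10; constraint 7: s - p = 0; constraint 9: p + s = 6, and the others follow.

Satisfiable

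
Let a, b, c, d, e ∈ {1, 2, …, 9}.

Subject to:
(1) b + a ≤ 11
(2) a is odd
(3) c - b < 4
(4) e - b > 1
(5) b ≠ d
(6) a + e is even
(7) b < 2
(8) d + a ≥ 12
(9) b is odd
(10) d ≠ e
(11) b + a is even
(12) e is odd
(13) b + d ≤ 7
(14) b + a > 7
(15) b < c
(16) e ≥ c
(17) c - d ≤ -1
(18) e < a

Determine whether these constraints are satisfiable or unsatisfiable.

Satisfiable

Take a = 7, b = 1, c = 3, d = 6, e = 3. Then constraint 1: b + a = 8; constraint 3: c - b = 2, and every other listed constraint is also met.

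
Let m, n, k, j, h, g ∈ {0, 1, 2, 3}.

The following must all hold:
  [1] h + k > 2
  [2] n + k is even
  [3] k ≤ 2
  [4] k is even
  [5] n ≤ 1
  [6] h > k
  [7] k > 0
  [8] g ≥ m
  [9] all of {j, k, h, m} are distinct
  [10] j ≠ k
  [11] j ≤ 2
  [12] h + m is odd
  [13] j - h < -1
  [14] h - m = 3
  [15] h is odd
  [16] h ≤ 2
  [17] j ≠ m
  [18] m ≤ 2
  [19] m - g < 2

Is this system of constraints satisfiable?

Unsatisfiable

Constraints 3, 11, 16, and 18 confine each of j, k, h, m to the 3 values {0, …, 2} (the domain already gives each ≥ 0).
Constraint 9 requires all 4 of them to be distinct, but only 3 values are available — impossible by the pigeonhole principle.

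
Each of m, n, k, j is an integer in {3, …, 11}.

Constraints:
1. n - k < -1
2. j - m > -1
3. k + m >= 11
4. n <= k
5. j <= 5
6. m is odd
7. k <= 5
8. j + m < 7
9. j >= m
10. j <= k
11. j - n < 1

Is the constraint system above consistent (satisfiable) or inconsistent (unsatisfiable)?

Unsatisfiable

From constraint 7: k ≤ 5. From constraints 5 and 9: m ≤ j ≤ 5. Hence k + m ≤ 10. But constraint 3 requires k + m ≥ 11, and 11 > 10. Contradiction.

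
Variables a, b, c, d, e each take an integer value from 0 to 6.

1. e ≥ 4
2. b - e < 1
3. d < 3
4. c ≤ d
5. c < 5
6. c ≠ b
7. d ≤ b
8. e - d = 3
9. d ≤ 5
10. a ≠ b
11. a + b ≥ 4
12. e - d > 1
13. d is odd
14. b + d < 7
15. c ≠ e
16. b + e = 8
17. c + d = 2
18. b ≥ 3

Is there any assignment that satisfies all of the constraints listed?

Take a = 0, b = 4, c = 1, d = 1, e = 4. Then constraint 2: b - e = 0; constraint 8: e - d = 3, and every other listed constraint is also met.

Satisfiable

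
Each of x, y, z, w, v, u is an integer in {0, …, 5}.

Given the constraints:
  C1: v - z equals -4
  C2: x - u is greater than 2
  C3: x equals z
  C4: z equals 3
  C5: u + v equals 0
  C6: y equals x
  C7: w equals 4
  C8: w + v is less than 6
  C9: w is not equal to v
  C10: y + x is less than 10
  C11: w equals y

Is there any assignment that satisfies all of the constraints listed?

Constraint 7 fixes w = 4 and constraint 4 fixes z = 3. Constraints 3, 6, and 11 give w = y = x = z, so w = z. But 4 ≠ 3 — contradiction.

Unsatisfiable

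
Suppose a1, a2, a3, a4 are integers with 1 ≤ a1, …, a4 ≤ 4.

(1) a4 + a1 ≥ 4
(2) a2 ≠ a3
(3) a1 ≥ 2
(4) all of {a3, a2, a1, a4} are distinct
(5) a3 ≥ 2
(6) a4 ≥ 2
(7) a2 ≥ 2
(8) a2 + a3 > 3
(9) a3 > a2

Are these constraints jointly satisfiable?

Constraints 3, 5, 6, and 7 confine each of a3, a2, a1, a4 to the 3 values {2, …, 4} (the domain already gives each ≤ 4).
Constraint 4 requires all 4 of them to be distinct, but only 3 values are available — impossible by the pigeonhole principle.

Unsatisfiable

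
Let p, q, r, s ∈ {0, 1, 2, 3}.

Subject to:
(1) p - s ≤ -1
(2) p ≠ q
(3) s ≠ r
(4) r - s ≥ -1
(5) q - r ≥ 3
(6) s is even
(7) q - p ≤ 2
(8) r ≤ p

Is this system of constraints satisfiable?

Unsatisfiable

Constraints 1, 4, 5, and 7 give r − s ≥ -1, s − p ≥ 1, p − q ≥ -2, q − r ≥ 3.
Adding all 4 inequalities: the left sides telescope to 0, and the right sides sum to (-1) + 1 + (-2) + 3 = 1. So 0 ≥ 1, which is false.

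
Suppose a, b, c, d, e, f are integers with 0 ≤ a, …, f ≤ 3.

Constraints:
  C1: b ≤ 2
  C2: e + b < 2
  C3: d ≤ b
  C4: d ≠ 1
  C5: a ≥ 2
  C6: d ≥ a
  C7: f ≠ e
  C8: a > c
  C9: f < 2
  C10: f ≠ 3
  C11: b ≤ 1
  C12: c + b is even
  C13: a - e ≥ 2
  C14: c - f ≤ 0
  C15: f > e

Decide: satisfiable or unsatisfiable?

From constraints 5 and 6: d ≥ a and a ≥ 2, so d ≥ 2. From constraints 3 and 11: d ≤ b and b ≤ 1, so d ≤ 1. But 1 < 2, so no value of d works.

Unsatisfiable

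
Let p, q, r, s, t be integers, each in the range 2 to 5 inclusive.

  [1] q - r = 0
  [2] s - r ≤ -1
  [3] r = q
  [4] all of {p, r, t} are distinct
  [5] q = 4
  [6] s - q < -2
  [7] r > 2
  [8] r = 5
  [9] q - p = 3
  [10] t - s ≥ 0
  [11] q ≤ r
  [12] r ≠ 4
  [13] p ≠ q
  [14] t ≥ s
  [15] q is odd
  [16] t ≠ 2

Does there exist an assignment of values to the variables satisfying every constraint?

Constraint 8 fixes r = 5 and constraint 5 fixes q = 4, but constraint 3 requires r = q. Since 5 ≠ 4, contradiction.

Unsatisfiable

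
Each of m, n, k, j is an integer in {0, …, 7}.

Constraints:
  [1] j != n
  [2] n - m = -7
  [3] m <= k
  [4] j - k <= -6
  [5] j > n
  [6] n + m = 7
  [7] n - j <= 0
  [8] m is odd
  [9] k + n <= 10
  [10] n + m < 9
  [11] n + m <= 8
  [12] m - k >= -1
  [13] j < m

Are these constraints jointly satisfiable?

Satisfiable

Take m = 7, n = 0, k = 7, j = 1. Then constraint 2: n - m = -7; constraint 4: j - k = -6, and every other listed constraint is also met.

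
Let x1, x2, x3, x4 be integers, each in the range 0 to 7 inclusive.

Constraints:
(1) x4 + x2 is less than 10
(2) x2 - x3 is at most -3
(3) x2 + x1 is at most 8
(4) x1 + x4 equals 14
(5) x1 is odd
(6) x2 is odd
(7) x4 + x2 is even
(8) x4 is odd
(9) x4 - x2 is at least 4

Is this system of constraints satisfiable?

Try x1 = 7, x2 = 1, x3 = 5, x4 = 7.
Check constraint 1: x4 + x2 = 8; constraint 2: x2 - x3 = -4. The remaining constraints are straightforward to verify.

Satisfiable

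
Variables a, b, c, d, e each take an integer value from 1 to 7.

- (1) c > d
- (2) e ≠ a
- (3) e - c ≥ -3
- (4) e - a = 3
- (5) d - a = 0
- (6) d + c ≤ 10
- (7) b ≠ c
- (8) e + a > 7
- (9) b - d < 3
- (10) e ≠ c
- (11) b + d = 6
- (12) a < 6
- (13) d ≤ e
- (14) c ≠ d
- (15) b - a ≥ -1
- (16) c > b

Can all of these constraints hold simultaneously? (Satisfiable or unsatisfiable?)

The assignment a = 3, b = 3, c = 7, d = 3, e = 6 works:
  constraint 3 holds since e - c = -1.
  constraint 4 holds since e - a = 3.
The rest check out directly.

Satisfiable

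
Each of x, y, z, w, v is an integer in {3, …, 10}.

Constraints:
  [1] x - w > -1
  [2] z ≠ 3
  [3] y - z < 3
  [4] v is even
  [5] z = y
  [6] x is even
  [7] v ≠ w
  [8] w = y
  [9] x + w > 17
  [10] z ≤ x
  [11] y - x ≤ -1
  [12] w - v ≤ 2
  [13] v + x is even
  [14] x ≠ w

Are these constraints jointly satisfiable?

The assignment x = 10, y = 9, z = 9, w = 9, v = 10 works:
  constraint 1 holds since x - w = 1.
  constraint 3 holds since y - z = 0.
  constraint 9 holds since x + w = 19.
The rest check out directly.

Satisfiable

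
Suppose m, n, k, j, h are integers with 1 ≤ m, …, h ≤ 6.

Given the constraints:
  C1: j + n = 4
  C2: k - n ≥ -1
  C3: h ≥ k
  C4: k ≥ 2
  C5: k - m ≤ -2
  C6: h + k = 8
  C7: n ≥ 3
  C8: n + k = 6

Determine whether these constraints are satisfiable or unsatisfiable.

The assignment m = 5, n = 3, k = 3, j = 1, h = 5 works:
  constraint 1 holds since j + n = 4.
  constraint 2 holds since k - n = 0.
The rest check out directly.

Satisfiable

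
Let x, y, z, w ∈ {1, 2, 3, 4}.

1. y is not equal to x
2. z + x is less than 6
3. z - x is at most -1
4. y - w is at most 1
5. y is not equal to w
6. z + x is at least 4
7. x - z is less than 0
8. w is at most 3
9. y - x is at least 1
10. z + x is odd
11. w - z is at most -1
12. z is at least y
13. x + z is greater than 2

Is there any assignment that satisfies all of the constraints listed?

Constraints 3, 4, 9, and 11 give x − z ≥ 1, z − w ≥ 1, w − y ≥ -1, y − x ≥ 1.
Adding all 4 inequalities: the left sides telescope to 0, and the right sides sum to 1 + 1 + (-1) + 1 = 2. So 0 ≥ 2, which is false.

Unsatisfiable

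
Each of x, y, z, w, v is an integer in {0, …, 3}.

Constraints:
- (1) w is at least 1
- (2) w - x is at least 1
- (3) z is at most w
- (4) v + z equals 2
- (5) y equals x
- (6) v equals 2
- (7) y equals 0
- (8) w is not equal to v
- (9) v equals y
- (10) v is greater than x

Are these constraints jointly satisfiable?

Constraint 6 fixes v = 2 and constraint 7 fixes y = 0, but constraint 9 requires v = y. Since 2 ≠ 0, contradiction.

Unsatisfiable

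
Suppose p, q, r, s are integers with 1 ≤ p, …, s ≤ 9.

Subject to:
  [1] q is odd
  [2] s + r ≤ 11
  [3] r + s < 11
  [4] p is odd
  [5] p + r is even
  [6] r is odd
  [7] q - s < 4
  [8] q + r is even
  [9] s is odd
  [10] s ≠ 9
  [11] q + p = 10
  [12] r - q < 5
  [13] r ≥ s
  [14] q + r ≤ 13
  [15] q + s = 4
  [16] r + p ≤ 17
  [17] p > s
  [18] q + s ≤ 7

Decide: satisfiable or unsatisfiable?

One satisfying assignment is p = 7, q = 3, r = 7, s = 1.
For the less obvious constraints — constraint 2: s + r = 8; constraint 3: r + s = 8 — and the others hold by inspection.

Satisfiable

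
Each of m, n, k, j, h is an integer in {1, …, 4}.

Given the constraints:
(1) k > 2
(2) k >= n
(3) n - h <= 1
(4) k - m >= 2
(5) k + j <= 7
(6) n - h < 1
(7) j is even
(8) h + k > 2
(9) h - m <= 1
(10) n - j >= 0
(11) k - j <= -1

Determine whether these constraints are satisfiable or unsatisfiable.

Constraints 3, 4, 9, 10, and 11 give h − n ≥ -1, n − j ≥ 0, j − k ≥ 1, k − m ≥ 2, m − h ≥ -1.
Adding all 5 inequalities: the left sides telescope to 0, and the right sides sum to (-1) + 0 + 1 + 2 + (-1) = 1. So 0 ≥ 1, which is false.

Unsatisfiable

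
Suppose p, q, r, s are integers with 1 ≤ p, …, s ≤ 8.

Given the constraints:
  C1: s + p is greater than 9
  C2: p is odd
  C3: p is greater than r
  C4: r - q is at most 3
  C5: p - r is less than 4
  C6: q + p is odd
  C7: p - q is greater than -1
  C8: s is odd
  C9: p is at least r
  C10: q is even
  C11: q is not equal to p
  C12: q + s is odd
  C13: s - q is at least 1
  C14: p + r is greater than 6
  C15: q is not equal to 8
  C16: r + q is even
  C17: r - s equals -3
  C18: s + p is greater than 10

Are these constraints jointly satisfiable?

Satisfiable

Setting (p, q, r, s) = (5, 4, 4, 7) satisfies everything: constraint 1: s + p = 12; constraint 4: r - q = 0; constraint 5: p - r = 1, and the others follow.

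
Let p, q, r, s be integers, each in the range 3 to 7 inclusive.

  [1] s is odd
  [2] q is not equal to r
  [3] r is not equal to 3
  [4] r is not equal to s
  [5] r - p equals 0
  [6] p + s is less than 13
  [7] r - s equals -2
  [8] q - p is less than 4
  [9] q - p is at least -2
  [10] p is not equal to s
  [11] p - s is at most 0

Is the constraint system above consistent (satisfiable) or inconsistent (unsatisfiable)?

The assignment p = 5, q = 6, r = 5, s = 7 works:
  constraint 5 holds since r - p = 0.
  constraint 6 holds since p + s = 12.
The rest check out directly.

Satisfiable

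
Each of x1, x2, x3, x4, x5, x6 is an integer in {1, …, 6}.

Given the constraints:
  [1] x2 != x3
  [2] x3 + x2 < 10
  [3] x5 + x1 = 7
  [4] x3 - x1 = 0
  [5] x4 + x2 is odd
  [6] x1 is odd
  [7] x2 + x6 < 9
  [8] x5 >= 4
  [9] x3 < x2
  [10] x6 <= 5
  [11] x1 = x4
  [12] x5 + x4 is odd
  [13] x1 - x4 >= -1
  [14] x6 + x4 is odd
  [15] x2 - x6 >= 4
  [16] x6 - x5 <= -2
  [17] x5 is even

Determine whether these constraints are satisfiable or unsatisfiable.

Satisfiable

The assignment x1 = 1, x2 = 6, x3 = 1, x4 = 1, x5 = 6, x6 = 2 works:
  constraint 2 holds since x3 + x2 = 7.
  constraint 3 holds since x5 + x1 = 7.
The rest check out directly.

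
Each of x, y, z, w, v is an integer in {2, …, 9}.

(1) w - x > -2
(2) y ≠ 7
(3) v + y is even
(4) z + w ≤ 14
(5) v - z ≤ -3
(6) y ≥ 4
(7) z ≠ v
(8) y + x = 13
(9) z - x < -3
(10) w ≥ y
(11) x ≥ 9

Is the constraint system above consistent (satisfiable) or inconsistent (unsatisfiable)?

Satisfiable

Take x = 9, y = 4, z = 5, w = 9, v = 2. Then constraint 1: w - x = 0; constraint 4: z + w = 14; constraint 5: v - z = -3, and every other listed constraint is also met.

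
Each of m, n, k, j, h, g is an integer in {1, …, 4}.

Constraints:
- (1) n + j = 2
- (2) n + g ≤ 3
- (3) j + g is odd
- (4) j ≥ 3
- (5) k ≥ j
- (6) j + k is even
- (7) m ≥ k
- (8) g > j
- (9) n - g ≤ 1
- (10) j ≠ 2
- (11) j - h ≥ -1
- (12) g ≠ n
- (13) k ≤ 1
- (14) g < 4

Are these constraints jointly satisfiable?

From constraint 4: j ≥ 3. From constraints 5 and 13: j ≤ k and k ≤ 1, so j ≤ 1. But 1 < 3, so no value of j works.

Unsatisfiable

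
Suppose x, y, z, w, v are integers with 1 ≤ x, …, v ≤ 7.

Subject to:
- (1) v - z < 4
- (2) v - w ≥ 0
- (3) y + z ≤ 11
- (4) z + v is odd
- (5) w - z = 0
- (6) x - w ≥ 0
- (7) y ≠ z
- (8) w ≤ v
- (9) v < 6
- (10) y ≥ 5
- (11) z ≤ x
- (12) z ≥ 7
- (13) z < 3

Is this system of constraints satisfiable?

From constraint 10: y ≥ 5. From constraint 12: z ≥ 7. Hence y + z ≥ 12. But constraint 3 requires y + z ≤ 11, and 11 < 12. Contradiction.

Unsatisfiable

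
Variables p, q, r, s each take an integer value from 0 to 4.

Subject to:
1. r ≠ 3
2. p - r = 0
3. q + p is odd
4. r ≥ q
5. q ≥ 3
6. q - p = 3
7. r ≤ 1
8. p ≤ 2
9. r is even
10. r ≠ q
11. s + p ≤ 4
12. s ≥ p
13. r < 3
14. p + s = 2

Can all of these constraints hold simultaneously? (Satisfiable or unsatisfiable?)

From constraint 5: q ≥ 3. From constraints 4 and 7: q ≤ r and r ≤ 1, so q ≤ 1. But 1 < 3, so no value of q works.

Unsatisfiable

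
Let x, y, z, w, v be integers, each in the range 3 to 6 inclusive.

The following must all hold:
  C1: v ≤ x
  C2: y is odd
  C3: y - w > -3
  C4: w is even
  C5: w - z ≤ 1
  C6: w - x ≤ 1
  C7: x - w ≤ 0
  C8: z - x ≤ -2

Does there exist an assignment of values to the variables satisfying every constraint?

Constraints 5, 7, and 8 give z − w ≥ -1, w − x ≥ 0, x − z ≥ 2.
Adding all 3 inequalities: the left sides telescope to 0, and the right sides sum to (-1) + 0 + 2 = 1. So 0 ≥ 1, which is false.

Unsatisfiable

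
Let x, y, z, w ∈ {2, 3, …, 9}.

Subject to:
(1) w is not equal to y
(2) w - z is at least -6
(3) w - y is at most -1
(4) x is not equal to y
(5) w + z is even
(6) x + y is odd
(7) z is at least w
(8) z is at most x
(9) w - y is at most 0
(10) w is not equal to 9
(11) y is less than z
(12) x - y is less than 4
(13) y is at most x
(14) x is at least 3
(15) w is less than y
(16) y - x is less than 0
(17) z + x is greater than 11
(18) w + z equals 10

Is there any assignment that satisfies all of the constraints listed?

Satisfiable

Setting (x, y, z, w) = (7, 4, 7, 3) satisfies everything: constraint 2: w - z = -4; constraint 3: w - y = -1, and the others follow.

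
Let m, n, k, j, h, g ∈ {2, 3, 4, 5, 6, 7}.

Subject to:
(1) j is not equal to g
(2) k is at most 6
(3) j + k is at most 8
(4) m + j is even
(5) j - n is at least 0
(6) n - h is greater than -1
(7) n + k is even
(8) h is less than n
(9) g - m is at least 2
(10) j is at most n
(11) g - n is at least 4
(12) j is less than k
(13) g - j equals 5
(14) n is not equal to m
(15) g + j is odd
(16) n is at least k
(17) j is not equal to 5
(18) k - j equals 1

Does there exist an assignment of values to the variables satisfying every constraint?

Unsatisfiable

Constraints 5, 12, and 16 give k ≤ n, n ≤ j, j < k. Chaining: k ≤ n ≤ j < k, which forces k < k — impossible.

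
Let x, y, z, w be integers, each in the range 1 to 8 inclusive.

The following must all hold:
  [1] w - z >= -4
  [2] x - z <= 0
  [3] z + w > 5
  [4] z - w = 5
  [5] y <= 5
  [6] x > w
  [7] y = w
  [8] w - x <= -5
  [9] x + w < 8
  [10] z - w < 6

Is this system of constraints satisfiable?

Constraints 1, 2, and 8 give w − z ≥ -4, z − x ≥ 0, x − w ≥ 5.
Adding all 3 inequalities: the left sides telescope to 0, and the right sides sum to (-4) + 0 + 5 = 1. So 0 ≥ 1, which is false.

Unsatisfiable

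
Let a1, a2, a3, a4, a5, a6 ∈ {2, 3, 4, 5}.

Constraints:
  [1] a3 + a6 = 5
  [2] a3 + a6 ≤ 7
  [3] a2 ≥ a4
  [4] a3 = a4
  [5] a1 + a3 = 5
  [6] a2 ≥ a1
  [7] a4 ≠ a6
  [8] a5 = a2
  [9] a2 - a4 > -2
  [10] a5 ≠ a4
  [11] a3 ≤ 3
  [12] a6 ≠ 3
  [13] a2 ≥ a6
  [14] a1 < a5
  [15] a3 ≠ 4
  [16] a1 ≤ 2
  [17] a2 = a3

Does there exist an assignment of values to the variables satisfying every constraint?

From constraints 4, 8, and 17, a5 = a2 = a3 = a4, so a5 = a4. But constraint 10 says a5 ≠ a4. Contradiction.

Unsatisfiable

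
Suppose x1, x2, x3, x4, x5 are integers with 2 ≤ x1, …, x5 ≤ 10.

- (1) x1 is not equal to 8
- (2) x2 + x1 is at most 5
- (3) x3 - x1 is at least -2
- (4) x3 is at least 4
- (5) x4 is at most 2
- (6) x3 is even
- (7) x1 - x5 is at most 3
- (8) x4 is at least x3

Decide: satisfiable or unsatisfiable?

Unsatisfiable

From constraint 4: x3 ≥ 4. From constraints 5 and 8: x3 ≤ x4 and x4 ≤ 2, so x3 ≤ 2. But 2 < 4, so no value of x3 works.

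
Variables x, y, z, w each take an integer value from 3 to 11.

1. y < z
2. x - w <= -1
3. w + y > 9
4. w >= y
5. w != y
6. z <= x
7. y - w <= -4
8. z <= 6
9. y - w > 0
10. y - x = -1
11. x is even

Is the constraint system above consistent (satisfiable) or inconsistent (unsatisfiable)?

Constraints 1, 2, 6, and 9 give z ≤ x, x < w, w < y, y < z. Chaining: z ≤ x < w < y < z, which forces z < z — impossible.

Unsatisfiable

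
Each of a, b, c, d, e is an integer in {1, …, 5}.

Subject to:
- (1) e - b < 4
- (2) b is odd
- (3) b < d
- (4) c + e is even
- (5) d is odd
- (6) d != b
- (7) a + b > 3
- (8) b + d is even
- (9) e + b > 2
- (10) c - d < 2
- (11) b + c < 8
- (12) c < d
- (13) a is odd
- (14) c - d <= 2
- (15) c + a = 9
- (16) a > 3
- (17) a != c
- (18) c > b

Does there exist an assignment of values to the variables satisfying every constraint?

Satisfiable

Try a = 5, b = 1, c = 4, d = 5, e = 2.
Check constraint 1: e - b = 1; constraint 7: a + b = 6; constraint 9: e + b = 3. The remaining constraints are straightforward to verify.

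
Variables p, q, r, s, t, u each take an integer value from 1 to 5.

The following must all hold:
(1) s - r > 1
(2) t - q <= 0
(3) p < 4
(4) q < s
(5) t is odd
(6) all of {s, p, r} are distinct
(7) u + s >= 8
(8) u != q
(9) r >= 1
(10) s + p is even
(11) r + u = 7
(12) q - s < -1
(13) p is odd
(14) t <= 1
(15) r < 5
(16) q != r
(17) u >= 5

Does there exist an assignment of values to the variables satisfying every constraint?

Satisfiable

The assignment p = 1, q = 3, r = 2, s = 5, t = 1, u = 5 works:
  constraint 1 holds since s - r = 3.
  constraint 2 holds since t - q = -2.
The rest check out directly.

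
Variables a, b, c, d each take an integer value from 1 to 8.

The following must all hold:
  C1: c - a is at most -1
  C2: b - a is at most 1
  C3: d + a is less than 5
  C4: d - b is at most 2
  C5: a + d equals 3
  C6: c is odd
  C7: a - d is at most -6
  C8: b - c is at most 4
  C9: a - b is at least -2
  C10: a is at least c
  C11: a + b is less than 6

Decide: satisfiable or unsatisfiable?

Constraints 1, 4, 7, and 8 give b − d ≥ -2, d − a ≥ 6, a − c ≥ 1, c − b ≥ -4.
Adding all 4 inequalities: the left sides telescope to 0, and the right sides sum to (-2) + 6 + 1 + (-4) = 1. So 0 ≥ 1, which is false.

Unsatisfiable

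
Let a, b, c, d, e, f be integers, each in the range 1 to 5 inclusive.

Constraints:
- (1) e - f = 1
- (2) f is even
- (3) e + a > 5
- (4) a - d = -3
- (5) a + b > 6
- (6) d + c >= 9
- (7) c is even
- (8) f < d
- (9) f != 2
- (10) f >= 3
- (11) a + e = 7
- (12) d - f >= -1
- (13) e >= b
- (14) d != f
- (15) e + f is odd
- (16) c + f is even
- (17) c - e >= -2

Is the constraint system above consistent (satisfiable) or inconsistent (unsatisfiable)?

Satisfiable

The assignment a = 2, b = 5, c = 4, d = 5, e = 5, f = 4 works:
  constraint 1 holds since e - f = 1.
  constraint 3 holds since e + a = 7.
The rest check out directly.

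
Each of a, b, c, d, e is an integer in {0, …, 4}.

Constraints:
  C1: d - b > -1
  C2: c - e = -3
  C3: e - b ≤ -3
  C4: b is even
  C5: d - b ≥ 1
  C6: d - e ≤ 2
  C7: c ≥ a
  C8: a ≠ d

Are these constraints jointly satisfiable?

Constraints 3, 5, and 6 give d − b ≥ 1, b − e ≥ 3, e − d ≥ -2.
Adding all 3 inequalities: the left sides telescope to 0, and the right sides sum to 1 + 3 + (-2) = 2. So 0 ≥ 2, which is false.

Unsatisfiable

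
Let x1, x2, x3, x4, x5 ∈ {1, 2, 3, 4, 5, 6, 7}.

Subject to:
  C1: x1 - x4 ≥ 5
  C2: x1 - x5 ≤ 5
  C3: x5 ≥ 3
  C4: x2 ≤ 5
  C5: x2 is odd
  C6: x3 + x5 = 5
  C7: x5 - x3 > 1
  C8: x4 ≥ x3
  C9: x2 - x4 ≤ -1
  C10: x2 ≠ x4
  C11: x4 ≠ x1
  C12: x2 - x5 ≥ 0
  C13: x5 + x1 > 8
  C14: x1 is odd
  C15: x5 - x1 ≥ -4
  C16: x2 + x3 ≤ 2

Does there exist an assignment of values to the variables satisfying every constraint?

Constraints 1, 2, 9, and 12 give x2 − x5 ≥ 0, x5 − x1 ≥ -5, x1 − x4 ≥ 5, x4 − x2 ≥ 1.
Adding all 4 inequalities: the left sides telescope to 0, and the right sides sum to 0 + (-5) + 5 + 1 = 1. So 0 ≥ 1, which is false.

Unsatisfiable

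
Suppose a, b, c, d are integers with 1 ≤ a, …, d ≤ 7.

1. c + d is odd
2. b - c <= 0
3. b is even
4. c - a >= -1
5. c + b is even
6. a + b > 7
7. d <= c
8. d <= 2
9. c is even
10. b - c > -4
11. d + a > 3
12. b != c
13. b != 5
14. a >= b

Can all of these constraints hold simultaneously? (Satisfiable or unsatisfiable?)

Satisfiable

One satisfying assignment is a = 5, b = 4, c = 6, d = 1.
For the less obvious constraints — constraint 2: b - c = -2; constraint 4: c - a = 1 — and the others hold by inspection.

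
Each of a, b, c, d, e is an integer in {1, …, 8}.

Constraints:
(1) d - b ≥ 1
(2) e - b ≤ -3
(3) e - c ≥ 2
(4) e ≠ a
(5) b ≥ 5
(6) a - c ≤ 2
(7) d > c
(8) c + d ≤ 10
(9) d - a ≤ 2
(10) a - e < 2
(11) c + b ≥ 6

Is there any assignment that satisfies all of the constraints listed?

Constraints 1, 2, 3, 6, and 9 give d − b ≥ 1, b − e ≥ 3, e − c ≥ 2, c − a ≥ -2, a − d ≥ -2.
Adding all 5 inequalities: the left sides telescope to 0, and the right sides sum to 1 + 3 + 2 + (-2) + (-2) = 2. So 0 ≥ 2, which is false.

Unsatisfiable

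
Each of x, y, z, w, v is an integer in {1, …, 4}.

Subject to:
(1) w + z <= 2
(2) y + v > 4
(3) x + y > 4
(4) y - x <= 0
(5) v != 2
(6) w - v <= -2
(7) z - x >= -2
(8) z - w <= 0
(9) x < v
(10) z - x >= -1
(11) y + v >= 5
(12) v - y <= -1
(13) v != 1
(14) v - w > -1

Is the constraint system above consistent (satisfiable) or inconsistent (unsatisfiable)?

Unsatisfiable

Constraints 4, 6, 7, 8, and 12 give v − w ≥ 2, w − z ≥ 0, z − x ≥ -2, x − y ≥ 0, y − v ≥ 1.
Adding all 5 inequalities: the left sides telescope to 0, and the right sides sum to 2 + 0 + (-2) + 0 + 1 = 1. So 0 ≥ 1, which is false.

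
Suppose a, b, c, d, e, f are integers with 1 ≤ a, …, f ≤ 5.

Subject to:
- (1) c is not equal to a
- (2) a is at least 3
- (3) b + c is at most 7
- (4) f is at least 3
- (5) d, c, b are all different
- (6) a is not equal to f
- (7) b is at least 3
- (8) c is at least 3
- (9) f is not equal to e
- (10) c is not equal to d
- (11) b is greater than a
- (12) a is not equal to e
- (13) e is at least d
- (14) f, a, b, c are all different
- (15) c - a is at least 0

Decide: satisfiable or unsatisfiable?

Unsatisfiable

Constraints 2, 4, 7, and 8 confine each of f, a, b, c to the 3 values {3, …, 5} (the domain already gives each ≤ 5).
Constraint 14 requires all 4 of them to be distinct, but only 3 values are available — impossible by the pigeonhole principle.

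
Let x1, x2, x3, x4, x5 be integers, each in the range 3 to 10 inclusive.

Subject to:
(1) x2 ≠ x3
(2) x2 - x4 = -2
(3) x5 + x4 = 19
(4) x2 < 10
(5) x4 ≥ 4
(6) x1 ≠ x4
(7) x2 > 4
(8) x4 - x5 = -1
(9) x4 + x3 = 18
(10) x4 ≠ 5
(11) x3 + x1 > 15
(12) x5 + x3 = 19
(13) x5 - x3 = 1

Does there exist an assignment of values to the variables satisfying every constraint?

Satisfiable

Take x1 = 7, x2 = 7, x3 = 9, x4 = 9, x5 = 10. Then constraint 2: x2 - x4 = -2; constraint 3: x5 + x4 = 19; constraint 8: x4 - x5 = -1, and every other listed constraint is also met.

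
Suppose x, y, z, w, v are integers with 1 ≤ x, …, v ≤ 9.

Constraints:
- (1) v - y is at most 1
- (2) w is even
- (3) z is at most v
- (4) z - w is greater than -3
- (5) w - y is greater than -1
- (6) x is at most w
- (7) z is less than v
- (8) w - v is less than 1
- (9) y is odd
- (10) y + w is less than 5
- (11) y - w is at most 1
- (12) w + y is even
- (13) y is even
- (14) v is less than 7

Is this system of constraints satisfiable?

Unsatisfiable

Constraint 2 makes w even and constraint 9 makes y odd, so w + y must be odd. Constraint 12 says w + y is even — contradiction.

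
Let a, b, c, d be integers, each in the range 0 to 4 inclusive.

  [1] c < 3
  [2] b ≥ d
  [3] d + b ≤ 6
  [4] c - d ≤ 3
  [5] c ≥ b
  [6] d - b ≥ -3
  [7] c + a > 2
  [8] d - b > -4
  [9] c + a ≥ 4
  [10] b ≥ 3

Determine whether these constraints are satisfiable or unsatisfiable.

From constraints 5 and 10: c ≥ b and b ≥ 3, so c ≥ 3. From constraint 1: c ≤ 2. But 2 < 3, so no value of c works.

Unsatisfiable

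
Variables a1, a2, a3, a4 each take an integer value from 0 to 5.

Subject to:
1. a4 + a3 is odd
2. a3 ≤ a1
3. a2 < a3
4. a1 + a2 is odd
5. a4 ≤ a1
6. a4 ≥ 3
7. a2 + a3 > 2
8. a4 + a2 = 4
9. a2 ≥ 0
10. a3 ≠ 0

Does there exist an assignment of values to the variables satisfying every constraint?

Setting (a1, a2, a3, a4) = (5, 0, 5, 4) satisfies everything: constraint 1: a4 + a3 = 9 is odd; constraint 7: a2 + a3 = 5; constraint 8: a4 + a2 = 4, and the others follow.

Satisfiable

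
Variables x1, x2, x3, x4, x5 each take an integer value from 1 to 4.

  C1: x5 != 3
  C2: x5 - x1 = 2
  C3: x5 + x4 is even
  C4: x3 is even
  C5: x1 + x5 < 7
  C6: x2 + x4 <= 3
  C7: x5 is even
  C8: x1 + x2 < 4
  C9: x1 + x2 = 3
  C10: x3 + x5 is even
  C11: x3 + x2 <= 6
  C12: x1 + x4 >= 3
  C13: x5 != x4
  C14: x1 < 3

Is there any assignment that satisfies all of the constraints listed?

Satisfiable

Try x1 = 2, x2 = 1, x3 = 2, x4 = 2, x5 = 4.
Check constraint 2: x5 - x1 = 2; constraint 5: x1 + x5 = 6; constraint 6: x2 + x4 = 3. The remaining constraints are straightforward to verify.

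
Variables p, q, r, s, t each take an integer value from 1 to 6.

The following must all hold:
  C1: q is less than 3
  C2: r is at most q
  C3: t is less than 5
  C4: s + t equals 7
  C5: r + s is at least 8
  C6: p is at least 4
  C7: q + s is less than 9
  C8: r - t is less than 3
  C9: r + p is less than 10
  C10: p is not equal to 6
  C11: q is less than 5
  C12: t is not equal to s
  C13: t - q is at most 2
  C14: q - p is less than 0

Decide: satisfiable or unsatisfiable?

Satisfiable

Take p = 5, q = 2, r = 2, s = 6, t = 1. Then constraint 4: s + t = 7; constraint 5: r + s = 8; constraint 7: q + s = 8, and every other listed constraint is also met.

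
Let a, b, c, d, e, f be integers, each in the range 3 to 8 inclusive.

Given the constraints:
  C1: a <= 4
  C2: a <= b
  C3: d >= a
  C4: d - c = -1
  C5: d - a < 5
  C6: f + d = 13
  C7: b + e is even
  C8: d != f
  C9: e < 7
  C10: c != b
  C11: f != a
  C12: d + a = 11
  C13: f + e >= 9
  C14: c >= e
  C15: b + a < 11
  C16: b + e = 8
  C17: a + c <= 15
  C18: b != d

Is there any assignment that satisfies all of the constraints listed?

Satisfiable

Setting (a, b, c, d, e, f) = (4, 4, 8, 7, 4, 6) satisfies everything: constraint 4: d - c = -1; constraint 5: d - a = 3, and the others follow.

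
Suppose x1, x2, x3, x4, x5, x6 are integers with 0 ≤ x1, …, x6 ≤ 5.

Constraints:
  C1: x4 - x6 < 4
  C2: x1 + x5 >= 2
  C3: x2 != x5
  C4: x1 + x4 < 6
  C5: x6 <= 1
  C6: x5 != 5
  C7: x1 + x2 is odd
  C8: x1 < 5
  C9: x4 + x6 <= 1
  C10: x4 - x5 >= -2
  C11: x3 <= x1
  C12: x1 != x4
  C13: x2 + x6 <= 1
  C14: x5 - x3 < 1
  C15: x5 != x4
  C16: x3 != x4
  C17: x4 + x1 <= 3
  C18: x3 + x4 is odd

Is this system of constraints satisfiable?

Satisfiable

Take x1 = 2, x2 = 1, x3 = 2, x4 = 1, x5 = 0, x6 = 0. Then constraint 1: x4 - x6 = 1; constraint 2: x1 + x5 = 2; constraint 4: x1 + x4 = 3, and every other listed constraint is also met.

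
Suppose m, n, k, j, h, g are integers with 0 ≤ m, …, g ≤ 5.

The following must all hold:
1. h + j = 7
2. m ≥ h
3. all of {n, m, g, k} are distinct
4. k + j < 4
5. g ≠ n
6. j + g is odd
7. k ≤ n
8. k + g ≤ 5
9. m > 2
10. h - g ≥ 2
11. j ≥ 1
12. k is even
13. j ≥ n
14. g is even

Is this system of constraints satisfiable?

Satisfiable

Take m = 4, n = 1, k = 0, j = 3, h = 4, g = 2. Then constraint 1: h + j = 7; constraint 4: k + j = 3; constraint 8: k + g = 2, and every other listed constraint is also met.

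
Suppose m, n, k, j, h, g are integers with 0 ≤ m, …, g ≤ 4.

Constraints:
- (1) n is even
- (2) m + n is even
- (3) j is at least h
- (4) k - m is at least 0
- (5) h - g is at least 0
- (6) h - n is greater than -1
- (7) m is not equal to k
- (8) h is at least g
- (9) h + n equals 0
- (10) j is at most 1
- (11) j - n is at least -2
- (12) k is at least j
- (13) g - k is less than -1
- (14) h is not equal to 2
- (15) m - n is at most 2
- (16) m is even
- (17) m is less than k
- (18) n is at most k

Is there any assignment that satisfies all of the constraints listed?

Setting (m, n, k, j, h, g) = (2, 0, 3, 0, 0, 0) satisfies everything: constraint 4: k - m = 1; constraint 5: h - g = 0, and the others follow.

Satisfiable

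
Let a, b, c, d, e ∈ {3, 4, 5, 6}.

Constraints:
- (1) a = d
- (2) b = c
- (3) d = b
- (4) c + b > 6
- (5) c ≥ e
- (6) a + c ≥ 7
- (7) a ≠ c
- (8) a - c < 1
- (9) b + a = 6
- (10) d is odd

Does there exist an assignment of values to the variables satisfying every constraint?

From constraints 1, 2, and 3, a = d = b = c, so a = c. But constraint 7 says a ≠ c. Contradiction.

Unsatisfiable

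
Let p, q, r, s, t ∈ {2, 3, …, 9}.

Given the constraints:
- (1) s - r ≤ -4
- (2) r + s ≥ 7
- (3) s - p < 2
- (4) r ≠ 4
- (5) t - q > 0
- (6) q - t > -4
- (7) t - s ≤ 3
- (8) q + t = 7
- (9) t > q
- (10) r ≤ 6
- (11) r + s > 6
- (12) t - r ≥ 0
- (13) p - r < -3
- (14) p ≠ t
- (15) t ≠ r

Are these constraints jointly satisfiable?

Unsatisfiable

Constraints 1, 7, and 12 give t − r ≥ 0, r − s ≥ 4, s − t ≥ -3.
Adding all 3 inequalities: the left sides telescope to 0, and the right sides sum to 0 + 4 + (-3) = 1. So 0 ≥ 1, which is false.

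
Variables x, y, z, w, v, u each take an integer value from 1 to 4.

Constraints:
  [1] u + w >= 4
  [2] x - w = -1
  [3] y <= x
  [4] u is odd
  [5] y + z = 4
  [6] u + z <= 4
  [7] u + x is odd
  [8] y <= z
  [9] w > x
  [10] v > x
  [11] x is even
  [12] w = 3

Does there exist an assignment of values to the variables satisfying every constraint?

Satisfiable

Take x = 2, y = 1, z = 3, w = 3, v = 3, u = 1. Then constraint 1: u + w = 4; constraint 2: x - w = -1; constraint 5: y + z = 4, and every other listed constraint is also met.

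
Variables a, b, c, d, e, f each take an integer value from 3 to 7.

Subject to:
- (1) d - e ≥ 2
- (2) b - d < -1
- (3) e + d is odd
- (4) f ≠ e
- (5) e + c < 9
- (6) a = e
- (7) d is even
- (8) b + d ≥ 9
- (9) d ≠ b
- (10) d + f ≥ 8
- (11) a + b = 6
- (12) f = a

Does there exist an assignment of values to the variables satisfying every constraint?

From constraints 6 and 12, f = a = e, so f = e. But constraint 4 says f ≠ e. Contradiction.

Unsatisfiable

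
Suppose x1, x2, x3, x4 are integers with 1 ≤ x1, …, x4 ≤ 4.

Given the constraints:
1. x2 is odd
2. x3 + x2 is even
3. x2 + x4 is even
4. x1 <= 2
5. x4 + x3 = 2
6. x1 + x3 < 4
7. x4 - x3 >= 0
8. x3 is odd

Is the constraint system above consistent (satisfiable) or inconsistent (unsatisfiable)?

Satisfiable

Take x1 = 1, x2 = 1, x3 = 1, x4 = 1. Then constraint 5: x4 + x3 = 2; constraint 6: x1 + x3 = 2; constraint 7: x4 - x3 = 0, and every other listed constraint is also met.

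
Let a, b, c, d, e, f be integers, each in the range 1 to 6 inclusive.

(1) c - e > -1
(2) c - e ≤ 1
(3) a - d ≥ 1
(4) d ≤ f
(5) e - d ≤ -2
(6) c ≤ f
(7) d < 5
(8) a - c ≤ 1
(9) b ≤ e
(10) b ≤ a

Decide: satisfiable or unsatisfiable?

Constraints 2, 3, 5, and 8 give c − a ≥ -1, a − d ≥ 1, d − e ≥ 2, e − c ≥ -1.
Adding all 4 inequalities: the left sides telescope to 0, and the right sides sum to (-1) + 1 + 2 + (-1) = 1. So 0 ≥ 1, which is false.

Unsatisfiable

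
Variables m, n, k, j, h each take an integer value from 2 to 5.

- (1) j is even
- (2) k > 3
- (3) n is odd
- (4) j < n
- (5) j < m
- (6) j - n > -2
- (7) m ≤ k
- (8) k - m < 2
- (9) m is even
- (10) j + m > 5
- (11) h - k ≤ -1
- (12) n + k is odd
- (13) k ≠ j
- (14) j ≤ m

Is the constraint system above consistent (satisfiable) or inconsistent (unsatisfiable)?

Satisfiable

Take m = 4, n = 3, k = 4, j = 2, h = 3. Then constraint 6: j - n = -1; constraint 8: k - m = 0; constraint 10: j + m = 6, and every other listed constraint is also met.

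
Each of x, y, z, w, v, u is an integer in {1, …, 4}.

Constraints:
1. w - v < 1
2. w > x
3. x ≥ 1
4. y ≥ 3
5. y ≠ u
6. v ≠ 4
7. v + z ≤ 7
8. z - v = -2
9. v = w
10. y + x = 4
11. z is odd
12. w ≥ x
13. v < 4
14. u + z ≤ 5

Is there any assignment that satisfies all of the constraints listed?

Satisfiable

Take x = 1, y = 3, z = 1, w = 3, v = 3, u = 2. Then constraint 1: w - v = 0; constraint 7: v + z = 4; constraint 8: z - v = -2, and every other listed constraint is also met.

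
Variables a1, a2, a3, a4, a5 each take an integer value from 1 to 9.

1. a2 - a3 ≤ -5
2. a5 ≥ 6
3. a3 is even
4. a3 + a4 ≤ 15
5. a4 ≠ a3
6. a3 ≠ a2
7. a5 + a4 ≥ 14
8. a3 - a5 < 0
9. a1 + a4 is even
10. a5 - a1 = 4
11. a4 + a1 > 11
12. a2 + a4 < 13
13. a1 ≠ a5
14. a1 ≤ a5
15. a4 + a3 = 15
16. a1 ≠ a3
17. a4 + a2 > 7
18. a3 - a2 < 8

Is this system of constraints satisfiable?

Take a1 = 3, a2 = 1, a3 = 6, a4 = 9, a5 = 7. Then constraint 1: a2 - a3 = -5; constraint 4: a3 + a4 = 15; constraint 7: a5 + a4 = 16, and every other listed constraint is also met.

Satisfiable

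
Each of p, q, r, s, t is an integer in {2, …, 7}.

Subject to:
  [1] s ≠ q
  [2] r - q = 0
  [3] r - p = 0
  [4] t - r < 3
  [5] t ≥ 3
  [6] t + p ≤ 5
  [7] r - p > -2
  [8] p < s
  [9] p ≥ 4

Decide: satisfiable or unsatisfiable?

Unsatisfiable

From constraint 5: t ≥ 3. From constraint 9: p ≥ 4. Hence t + p ≥ 7. But constraint 6 requires t + p ≤ 5, and 5 < 7. Contradiction.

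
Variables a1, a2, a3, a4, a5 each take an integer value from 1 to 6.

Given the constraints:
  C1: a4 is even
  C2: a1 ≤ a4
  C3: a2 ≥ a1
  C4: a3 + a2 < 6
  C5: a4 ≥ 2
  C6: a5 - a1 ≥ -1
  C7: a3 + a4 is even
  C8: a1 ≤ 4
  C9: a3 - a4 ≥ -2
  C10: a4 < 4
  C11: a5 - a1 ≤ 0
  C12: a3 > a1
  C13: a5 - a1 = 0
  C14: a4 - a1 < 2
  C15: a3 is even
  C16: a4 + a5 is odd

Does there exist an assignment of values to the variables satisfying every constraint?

One satisfying assignment is a1 = 1, a2 = 3, a3 = 2, a4 = 2, a5 = 1.
For the less obvious constraints — constraint 4: a3 + a2 = 5; constraint 6: a5 - a1 = 0 — and the others hold by inspection.

Satisfiable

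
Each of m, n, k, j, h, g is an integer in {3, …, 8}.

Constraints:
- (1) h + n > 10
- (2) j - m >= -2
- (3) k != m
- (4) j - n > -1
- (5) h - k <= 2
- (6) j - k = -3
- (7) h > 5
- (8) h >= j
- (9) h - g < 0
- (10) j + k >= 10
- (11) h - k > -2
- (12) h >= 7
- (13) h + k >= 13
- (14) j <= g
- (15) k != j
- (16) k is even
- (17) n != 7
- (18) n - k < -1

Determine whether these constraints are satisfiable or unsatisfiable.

Satisfiable

Setting (m, n, k, j, h, g) = (6, 5, 8, 5, 7, 8) satisfies everything: constraint 1: h + n = 12; constraint 2: j - m = -1, and the others follow.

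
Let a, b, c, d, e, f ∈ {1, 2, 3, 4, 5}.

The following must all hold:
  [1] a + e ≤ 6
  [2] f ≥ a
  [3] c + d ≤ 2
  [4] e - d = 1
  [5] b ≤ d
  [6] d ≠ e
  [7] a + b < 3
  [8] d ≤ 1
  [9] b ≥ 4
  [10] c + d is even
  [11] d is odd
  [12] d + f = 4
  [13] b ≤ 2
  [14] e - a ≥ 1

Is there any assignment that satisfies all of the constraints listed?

From constraints 5 and 9: d ≥ b and b ≥ 4, so d ≥ 4. From constraint 8: d ≤ 1. But 1 < 4, so no value of d works.

Unsatisfiable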